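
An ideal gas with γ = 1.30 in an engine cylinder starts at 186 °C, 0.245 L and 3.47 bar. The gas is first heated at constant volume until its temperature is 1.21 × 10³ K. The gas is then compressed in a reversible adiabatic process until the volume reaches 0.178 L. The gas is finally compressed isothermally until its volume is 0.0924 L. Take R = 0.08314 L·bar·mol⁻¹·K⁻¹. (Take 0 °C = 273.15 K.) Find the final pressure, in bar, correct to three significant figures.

P₄ ≈ 26.7 bar

Convert: T₁ = 459.1 K.
V constant ⇒ P ∝ T: V₂ = V₁; P₂ = P₁·(T₂/T₁) = 9.145 bar.
Adiabatic (γ = 1.30), T V^(γ−1) and P V^γ constant: T₃ = T₂·(V₂/V₃)^(γ−1) = 1332 K; P₃ = P₂·(V₂/V₃)^γ = 13.85 bar.
Isothermal, so P V is constant: T₄ = T₃; P₄ = P₃·(V₃/V₄) = 26.69 bar.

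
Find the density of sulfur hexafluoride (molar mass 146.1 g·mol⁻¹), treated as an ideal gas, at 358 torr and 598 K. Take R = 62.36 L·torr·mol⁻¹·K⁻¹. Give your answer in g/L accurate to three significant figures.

ρ = PM/(RT) = (358 × 146.1) / (62.36 × 598.0)

ρ ≈ 1.40 g/L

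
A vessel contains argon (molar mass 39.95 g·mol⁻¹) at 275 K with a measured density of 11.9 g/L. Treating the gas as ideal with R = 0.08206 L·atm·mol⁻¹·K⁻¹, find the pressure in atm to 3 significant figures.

ρ = PM/(RT) ⇒ P = ρRT/M = (11.9 × 0.08206 × 275.0) / 39.95

P ≈ 6.72 atm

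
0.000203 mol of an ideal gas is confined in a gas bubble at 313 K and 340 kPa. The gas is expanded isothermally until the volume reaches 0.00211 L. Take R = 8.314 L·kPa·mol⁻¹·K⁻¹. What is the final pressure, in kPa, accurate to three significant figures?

P₂ ≈ 250 kPa

From PV = nRT: V₁ = nRT₁/P₁ = 0.001554 L.
T constant ⇒ Boyle's law P V = const: T₂ = T₁; P₂ = P₁·(V₁/V₂) = 250.4 kPa.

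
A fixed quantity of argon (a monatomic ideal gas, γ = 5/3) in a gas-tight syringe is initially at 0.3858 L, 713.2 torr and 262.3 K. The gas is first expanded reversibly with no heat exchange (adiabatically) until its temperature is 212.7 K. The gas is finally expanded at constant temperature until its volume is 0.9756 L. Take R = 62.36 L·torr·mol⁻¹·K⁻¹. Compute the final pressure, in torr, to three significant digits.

Reversible adiabatic, γ = 5/3: P₂ = P₁·(T₂/T₁)^(γ/(γ−1)) = 422.3 torr; V₂ = V₁·(T₁/T₂)^(1/(γ−1)) = 0.5283 L.
Isothermal, so P V is constant: T₃ = T₂; P₃ = P₂·(V₂/V₃) = 228.7 torr.

P₃ ≈ 229 torr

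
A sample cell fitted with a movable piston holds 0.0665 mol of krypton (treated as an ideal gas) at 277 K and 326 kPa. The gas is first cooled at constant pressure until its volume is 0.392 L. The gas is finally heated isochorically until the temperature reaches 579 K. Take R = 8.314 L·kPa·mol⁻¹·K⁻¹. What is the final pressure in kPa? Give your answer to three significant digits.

P₃ ≈ 817 kPa

From PV = nRT: V₁ = nRT₁/P₁ = 0.4698 L.
P constant ⇒ V ∝ T: P₂ = P₁; T₂ = T₁·(V₂/V₁) = 231.1 K.
V constant ⇒ P ∝ T: V₃ = V₂; P₃ = P₂·(T₃/T₂) = 816.6 kPa.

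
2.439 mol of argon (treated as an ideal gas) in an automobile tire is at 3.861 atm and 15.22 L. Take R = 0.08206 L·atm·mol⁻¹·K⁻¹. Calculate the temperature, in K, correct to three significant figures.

T ≈ 294 K

PV = nRT ⇒ T = PV/(nR) = (3.861 × 15.22) / (2.439 × 0.08206)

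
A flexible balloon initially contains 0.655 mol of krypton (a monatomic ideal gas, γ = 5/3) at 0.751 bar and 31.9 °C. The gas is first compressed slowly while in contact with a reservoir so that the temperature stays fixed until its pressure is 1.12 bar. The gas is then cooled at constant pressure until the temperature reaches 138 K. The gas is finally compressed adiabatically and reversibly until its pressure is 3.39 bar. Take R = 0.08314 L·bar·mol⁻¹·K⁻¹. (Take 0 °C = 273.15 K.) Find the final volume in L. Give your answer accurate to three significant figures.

V₄ ≈ 3.45 L

Convert: T₁ = 305.0 K.
From PV = nRT: V₁ = nRT₁/P₁ = 22.12 L.
Isothermal, so P V is constant: T₂ = T₁; V₂ = V₁·(P₁/P₂) = 14.83 L.
Isobaric, so V/T is constant: P₃ = P₂; V₃ = V₂·(T₃/T₂) = 6.710 L.
Adiabatic (γ = 5/3), T V^(γ−1) and P V^γ constant: T₄ = T₃·(P₄/P₃)^((γ−1)/γ) = 214.9 K; V₄ = V₃·(P₃/P₄)^(1/γ) = 3.452 L.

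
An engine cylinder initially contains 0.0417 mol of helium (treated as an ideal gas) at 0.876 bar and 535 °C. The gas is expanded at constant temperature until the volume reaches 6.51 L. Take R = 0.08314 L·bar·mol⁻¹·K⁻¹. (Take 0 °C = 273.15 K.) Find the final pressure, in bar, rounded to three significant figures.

Convert: T₁ = 808.1 K.
From PV = nRT: V₁ = nRT₁/P₁ = 3.198 L.
Isothermal, so P V is constant: T₂ = T₁; P₂ = P₁·(V₁/V₂) = 0.4304 bar.

P₂ ≈ 0.430 bar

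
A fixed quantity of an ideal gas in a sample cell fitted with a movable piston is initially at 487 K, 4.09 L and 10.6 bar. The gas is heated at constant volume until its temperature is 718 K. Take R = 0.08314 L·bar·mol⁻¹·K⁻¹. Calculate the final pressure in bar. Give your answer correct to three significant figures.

P₂ ≈ 15.6 bar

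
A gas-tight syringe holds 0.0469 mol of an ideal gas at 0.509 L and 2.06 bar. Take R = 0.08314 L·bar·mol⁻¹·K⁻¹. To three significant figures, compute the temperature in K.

T ≈ 269 K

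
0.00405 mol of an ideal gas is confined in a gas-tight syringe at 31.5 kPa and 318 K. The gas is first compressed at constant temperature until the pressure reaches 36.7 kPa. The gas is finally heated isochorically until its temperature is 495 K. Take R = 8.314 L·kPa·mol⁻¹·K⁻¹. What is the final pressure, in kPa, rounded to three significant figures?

From PV = nRT: V₁ = nRT₁/P₁ = 0.3399 L.
Isothermal, so P V is constant: T₂ = T₁; V₂ = V₁·(P₁/P₂) = 0.2918 L.
V constant ⇒ P ∝ T: V₃ = V₂; P₃ = P₂·(T₃/T₂) = 57.13 kPa.

P₃ ≈ 57.1 kPa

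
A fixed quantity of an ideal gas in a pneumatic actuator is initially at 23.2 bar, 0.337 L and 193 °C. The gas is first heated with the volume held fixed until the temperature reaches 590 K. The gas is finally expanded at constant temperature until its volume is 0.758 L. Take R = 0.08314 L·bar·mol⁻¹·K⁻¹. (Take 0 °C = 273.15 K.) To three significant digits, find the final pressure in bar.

P₃ ≈ 13.1 bar

Convert: T₁ = 466.1 K.
V constant ⇒ P ∝ T: V₂ = V₁; P₂ = P₁·(T₂/T₁) = 29.36 bar.
Isothermal, so P V is constant: T₃ = T₂; P₃ = P₂·(V₂/V₃) = 13.05 bar.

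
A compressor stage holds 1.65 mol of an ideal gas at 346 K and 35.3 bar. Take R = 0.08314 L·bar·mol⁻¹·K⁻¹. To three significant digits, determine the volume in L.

PV = nRT ⇒ V = nRT/P = (1.65 × 0.08314 × 346) / 35.3

V ≈ 1.34 L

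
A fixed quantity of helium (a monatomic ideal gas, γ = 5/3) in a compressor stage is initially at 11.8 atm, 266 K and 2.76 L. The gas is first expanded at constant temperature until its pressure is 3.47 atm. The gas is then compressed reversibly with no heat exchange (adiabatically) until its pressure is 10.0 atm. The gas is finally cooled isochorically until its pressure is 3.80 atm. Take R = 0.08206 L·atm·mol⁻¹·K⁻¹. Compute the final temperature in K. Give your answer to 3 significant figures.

Isothermal, so P V is constant: T₂ = T₁; V₂ = V₁·(P₁/P₂) = 9.386 L.
Adiabatic (γ = 5/3), T V^(γ−1) and P V^γ constant: T₃ = T₂·(P₃/P₂)^((γ−1)/γ) = 406.2 K; V₃ = V₂·(P₂/P₃)^(1/γ) = 4.973 L.
V constant ⇒ P ∝ T: V₄ = V₃; T₄ = T₃·(P₄/P₃) = 154.4 K.

T₄ ≈ 154 K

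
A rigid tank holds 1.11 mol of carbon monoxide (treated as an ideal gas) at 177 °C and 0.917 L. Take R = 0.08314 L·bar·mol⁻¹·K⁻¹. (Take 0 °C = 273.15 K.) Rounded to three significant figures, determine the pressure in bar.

P ≈ 45.3 bar

Convert: T = 450.15 K.
PV = nRT ⇒ P = nRT/V = (1.11 × 0.08314 × 450.15) / 0.917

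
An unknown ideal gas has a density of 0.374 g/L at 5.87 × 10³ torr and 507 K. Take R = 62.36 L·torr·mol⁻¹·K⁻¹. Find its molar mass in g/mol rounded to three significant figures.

M ≈ 2.01 g/mol

ρ = PM/(RT) ⇒ M = ρRT/P = (0.374 × 62.36 × 507.0) / 5.87e+03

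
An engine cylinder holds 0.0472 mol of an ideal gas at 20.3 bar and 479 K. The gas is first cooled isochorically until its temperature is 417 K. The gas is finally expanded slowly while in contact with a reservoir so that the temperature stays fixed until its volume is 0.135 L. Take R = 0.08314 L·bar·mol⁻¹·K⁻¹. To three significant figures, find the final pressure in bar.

From PV = nRT: V₁ = nRT₁/P₁ = 0.09260 L.
Isochoric, so P/T is constant: V₂ = V₁; P₂ = P₁·(T₂/T₁) = 17.67 bar.
T constant ⇒ Boyle's law P V = const: T₃ = T₂; P₃ = P₂·(V₂/V₃) = 12.12 bar.

P₃ ≈ 12.1 bar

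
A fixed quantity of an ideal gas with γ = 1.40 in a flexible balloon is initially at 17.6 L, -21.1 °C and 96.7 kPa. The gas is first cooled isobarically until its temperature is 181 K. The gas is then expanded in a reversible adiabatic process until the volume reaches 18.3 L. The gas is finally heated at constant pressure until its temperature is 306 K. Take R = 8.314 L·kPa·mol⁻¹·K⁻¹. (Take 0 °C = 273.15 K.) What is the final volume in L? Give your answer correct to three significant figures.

V₄ ≈ 35.9 L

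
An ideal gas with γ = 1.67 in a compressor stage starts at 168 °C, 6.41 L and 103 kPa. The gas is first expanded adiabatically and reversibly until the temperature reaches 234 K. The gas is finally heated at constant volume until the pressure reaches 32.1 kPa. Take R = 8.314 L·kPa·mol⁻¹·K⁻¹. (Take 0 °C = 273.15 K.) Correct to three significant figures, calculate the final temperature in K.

Convert: T₁ = 441.1 K.
Adiabatic (γ = 1.67), T V^(γ−1) and P V^γ constant: P₂ = P₁·(T₂/T₁)^(γ/(γ−1)) = 21.21 kPa; V₂ = V₁·(T₁/T₂)^(1/(γ−1)) = 16.51 L.
Isochoric, so P/T is constant: V₃ = V₂; T₃ = T₂·(P₃/P₂) = 354.2 K.

T₃ ≈ 354 K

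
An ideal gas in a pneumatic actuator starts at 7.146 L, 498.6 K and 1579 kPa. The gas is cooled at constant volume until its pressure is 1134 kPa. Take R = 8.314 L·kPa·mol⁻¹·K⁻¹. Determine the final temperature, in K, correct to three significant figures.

T₂ ≈ 358 K

V constant ⇒ P ∝ T: V₂ = V₁; T₂ = T₁·(P₂/P₁) = 358.1 K.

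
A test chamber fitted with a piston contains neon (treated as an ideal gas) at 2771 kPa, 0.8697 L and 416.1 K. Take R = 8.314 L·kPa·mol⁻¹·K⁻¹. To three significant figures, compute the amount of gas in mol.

PV = nRT ⇒ n = PV/(RT) = (2771 × 0.8697) / (8.314 × 416.1)

n ≈ 0.697 mol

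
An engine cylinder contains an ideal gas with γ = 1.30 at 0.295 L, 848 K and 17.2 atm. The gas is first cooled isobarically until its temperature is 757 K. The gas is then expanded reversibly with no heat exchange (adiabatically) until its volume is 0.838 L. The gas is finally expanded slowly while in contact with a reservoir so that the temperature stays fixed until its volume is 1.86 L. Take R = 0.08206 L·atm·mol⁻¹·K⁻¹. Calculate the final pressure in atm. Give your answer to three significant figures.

P₄ ≈ 1.72 atm

Isobaric, so V/T is constant: P₂ = P₁; V₂ = V₁·(T₂/T₁) = 0.2633 L.
Reversible adiabatic, γ = 1.30: T₃ = T₂·(V₂/V₃)^(γ−1) = 534.9 K; P₃ = P₂·(V₂/V₃)^γ = 3.819 atm.
Isothermal, so P V is constant: T₄ = T₃; P₄ = P₃·(V₃/V₄) = 1.721 atm.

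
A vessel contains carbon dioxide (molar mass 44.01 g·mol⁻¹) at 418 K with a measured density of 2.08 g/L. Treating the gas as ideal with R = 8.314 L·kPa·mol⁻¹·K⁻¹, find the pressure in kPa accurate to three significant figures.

P ≈ 164 kPa

ρ = PM/(RT) ⇒ P = ρRT/M = (2.08 × 8.314 × 418.0) / 44.01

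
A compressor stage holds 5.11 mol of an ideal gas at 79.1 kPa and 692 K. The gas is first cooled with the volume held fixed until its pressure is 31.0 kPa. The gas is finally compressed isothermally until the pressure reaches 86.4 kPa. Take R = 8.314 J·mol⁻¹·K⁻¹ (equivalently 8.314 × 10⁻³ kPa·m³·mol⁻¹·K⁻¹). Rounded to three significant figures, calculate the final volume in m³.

From PV = nRT: V₁ = nRT₁/P₁ = 0.3717 m³.
V constant ⇒ P ∝ T: V₂ = V₁; T₂ = T₁·(P₂/P₁) = 271.2 K.
T constant ⇒ Boyle's law P V = const: T₃ = T₂; V₃ = V₂·(P₂/P₃) = 0.1334 m³.

V₃ ≈ 0.133 m³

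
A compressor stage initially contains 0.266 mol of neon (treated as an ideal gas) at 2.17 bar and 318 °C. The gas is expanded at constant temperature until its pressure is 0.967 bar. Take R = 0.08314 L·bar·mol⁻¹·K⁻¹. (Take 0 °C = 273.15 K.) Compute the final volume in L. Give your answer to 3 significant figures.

Convert: T₁ = 591.1 K.
From PV = nRT: V₁ = nRT₁/P₁ = 6.025 L.
Isothermal, so P V is constant: T₂ = T₁; V₂ = V₁·(P₁/P₂) = 13.52 L.

V₂ ≈ 13.5 L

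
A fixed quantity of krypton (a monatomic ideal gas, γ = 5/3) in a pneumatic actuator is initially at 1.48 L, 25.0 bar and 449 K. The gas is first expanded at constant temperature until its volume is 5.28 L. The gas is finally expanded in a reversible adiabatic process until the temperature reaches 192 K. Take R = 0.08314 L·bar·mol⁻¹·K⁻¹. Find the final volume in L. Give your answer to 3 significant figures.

Isothermal, so P V is constant: T₂ = T₁; P₂ = P₁·(V₁/V₂) = 7.008 bar.
Adiabatic (γ = 5/3), T V^(γ−1) and P V^γ constant: P₃ = P₂·(T₃/T₂)^(γ/(γ−1)) = 0.8379 bar; V₃ = V₂·(T₂/T₃)^(1/(γ−1)) = 18.88 L.

V₃ ≈ 18.9 L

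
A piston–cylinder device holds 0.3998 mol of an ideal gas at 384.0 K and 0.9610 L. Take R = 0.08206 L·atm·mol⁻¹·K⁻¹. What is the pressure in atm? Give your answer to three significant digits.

PV = nRT ⇒ P = nRT/V = (0.3998 × 0.08206 × 384.0) / 0.9610

P ≈ 13.1 atm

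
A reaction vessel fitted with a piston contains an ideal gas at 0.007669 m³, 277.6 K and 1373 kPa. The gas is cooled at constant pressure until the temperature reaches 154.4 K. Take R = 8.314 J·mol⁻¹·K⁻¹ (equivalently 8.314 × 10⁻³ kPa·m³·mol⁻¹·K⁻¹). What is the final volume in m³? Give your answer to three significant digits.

V₂ ≈ 0.00427 m³

P constant ⇒ V ∝ T: P₂ = P₁; V₂ = V₁·(T₂/T₁) = 0.004265 m³.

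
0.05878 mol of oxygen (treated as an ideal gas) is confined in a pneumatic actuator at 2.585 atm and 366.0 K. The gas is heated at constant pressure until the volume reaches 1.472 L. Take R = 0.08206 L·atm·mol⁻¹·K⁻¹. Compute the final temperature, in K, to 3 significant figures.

T₂ ≈ 789 K

From PV = nRT: V₁ = nRT₁/P₁ = 0.6829 L.
P constant ⇒ V ∝ T: P₂ = P₁; T₂ = T₁·(V₂/V₁) = 788.9 K.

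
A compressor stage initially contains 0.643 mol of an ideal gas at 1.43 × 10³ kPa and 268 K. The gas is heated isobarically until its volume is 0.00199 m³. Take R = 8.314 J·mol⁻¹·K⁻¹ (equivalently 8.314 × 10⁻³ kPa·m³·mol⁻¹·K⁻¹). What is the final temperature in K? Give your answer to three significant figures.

From PV = nRT: V₁ = nRT₁/P₁ = 0.001002 m³.
Isobaric, so V/T is constant: P₂ = P₁; T₂ = T₁·(V₂/V₁) = 532.3 K.

T₂ ≈ 532 K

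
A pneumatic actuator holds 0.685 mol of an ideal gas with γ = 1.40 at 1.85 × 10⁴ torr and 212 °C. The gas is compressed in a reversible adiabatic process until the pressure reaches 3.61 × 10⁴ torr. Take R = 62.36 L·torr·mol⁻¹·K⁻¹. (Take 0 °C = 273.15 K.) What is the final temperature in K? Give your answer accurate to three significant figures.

Convert: T₁ = 485.1 K.
From PV = nRT: V₁ = nRT₁/P₁ = 1.120 L.
Reversible adiabatic, γ = 1.40: T₂ = T₁·(P₂/P₁)^((γ−1)/γ) = 587.3 K; V₂ = V₁·(P₁/P₂)^(1/γ) = 0.6949 L.

T₂ ≈ 587 K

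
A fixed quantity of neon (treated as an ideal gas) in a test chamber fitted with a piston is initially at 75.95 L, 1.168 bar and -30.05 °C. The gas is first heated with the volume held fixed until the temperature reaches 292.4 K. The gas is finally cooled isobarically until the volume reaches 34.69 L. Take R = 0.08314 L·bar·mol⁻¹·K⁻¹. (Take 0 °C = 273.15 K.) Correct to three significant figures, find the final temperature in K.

T₃ ≈ 134 K

Convert: T₁ = 243.1 K.
Isochoric, so P/T is constant: V₂ = V₁; P₂ = P₁·(T₂/T₁) = 1.405 bar.
Isobaric, so V/T is constant: P₃ = P₂; T₃ = T₂·(V₃/V₂) = 133.6 K.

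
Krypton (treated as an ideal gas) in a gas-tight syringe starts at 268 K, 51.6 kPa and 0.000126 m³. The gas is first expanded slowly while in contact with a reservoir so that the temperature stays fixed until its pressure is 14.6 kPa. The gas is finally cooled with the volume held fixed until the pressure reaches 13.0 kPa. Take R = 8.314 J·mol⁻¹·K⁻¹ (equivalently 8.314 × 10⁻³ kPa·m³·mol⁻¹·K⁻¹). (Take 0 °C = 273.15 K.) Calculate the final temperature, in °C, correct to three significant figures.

T₃ ≈ -34.5 °C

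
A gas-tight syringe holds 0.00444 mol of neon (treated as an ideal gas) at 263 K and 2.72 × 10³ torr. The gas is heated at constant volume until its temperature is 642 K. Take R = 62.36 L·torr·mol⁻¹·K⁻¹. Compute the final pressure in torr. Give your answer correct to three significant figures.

P₂ ≈ 6.64e+03 torr

From PV = nRT: V₁ = nRT₁/P₁ = 0.02677 L.
V constant ⇒ P ∝ T: V₂ = V₁; P₂ = P₁·(T₂/T₁) = 6640 torr.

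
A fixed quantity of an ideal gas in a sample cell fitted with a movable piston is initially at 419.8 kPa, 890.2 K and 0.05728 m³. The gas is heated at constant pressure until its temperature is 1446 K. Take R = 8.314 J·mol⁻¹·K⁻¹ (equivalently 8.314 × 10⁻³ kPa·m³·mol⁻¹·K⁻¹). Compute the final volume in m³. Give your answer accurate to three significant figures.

V₂ ≈ 0.0930 m³

Isobaric, so V/T is constant: P₂ = P₁; V₂ = V₁·(T₂/T₁) = 0.09304 m³.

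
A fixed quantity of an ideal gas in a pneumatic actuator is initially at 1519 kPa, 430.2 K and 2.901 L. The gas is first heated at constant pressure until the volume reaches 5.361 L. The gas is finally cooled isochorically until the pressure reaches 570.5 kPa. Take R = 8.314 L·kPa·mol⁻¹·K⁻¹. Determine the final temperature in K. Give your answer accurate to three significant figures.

Isobaric, so V/T is constant: P₂ = P₁; T₂ = T₁·(V₂/V₁) = 795.0 K.
Isochoric, so P/T is constant: V₃ = V₂; T₃ = T₂·(P₃/P₂) = 298.6 K.

T₃ ≈ 299 K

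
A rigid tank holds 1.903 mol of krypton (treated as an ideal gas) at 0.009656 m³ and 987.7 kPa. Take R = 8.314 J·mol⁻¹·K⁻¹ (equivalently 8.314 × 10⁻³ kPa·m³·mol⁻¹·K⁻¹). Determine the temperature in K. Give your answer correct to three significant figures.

T ≈ 603 K

PV = nRT ⇒ T = PV/(nR) = (987.7 × 0.009656) / (1.903 × 8.314 × 10⁻³)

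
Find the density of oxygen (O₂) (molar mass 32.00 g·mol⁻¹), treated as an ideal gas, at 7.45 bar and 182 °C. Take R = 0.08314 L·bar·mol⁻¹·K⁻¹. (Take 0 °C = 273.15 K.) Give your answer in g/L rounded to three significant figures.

ρ ≈ 6.30 g/L

ρ = PM/(RT) = (7.45 × 32.00) / (0.08314 × 455.1)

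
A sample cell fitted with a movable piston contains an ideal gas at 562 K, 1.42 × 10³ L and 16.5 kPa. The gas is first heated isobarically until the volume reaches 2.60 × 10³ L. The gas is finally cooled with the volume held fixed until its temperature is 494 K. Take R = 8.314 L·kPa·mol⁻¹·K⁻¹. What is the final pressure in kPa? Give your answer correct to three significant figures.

P₃ ≈ 7.92 kPa

P constant ⇒ V ∝ T: P₂ = P₁; T₂ = T₁·(V₂/V₁) = 1029 K.
Isochoric, so P/T is constant: V₃ = V₂; P₃ = P₂·(T₃/T₂) = 7.921 kPa.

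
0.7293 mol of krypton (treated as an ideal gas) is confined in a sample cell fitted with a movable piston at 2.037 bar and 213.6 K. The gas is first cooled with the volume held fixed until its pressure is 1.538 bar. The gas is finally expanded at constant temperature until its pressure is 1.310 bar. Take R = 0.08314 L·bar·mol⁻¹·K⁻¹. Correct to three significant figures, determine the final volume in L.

V₃ ≈ 7.46 L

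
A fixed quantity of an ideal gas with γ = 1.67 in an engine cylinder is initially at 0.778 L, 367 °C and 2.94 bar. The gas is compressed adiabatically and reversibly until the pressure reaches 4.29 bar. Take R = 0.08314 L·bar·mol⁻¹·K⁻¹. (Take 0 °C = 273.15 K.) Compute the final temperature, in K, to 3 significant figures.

T₂ ≈ 745 K

Convert: T₁ = 640.1 K.
Reversible adiabatic, γ = 1.67: T₂ = T₁·(P₂/P₁)^((γ−1)/γ) = 744.9 K; V₂ = V₁·(P₁/P₂)^(1/γ) = 0.6205 L.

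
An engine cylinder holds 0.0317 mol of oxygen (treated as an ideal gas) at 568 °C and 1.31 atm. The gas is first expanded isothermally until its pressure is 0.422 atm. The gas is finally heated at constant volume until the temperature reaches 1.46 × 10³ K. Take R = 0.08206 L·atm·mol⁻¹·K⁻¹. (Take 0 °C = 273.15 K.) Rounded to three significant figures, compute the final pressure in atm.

P₃ ≈ 0.732 atm

Convert: T₁ = 841.1 K.
From PV = nRT: V₁ = nRT₁/P₁ = 1.670 L.
Isothermal, so P V is constant: T₂ = T₁; V₂ = V₁·(P₁/P₂) = 5.185 L.
V constant ⇒ P ∝ T: V₃ = V₂; P₃ = P₂·(T₃/T₂) = 0.7325 atm.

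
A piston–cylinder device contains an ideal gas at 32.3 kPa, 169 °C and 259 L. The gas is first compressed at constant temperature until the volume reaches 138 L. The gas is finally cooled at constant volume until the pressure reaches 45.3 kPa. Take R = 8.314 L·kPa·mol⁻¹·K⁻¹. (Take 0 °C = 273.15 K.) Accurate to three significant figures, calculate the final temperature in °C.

Convert: T₁ = 442.1 K.
Isothermal, so P V is constant: T₂ = T₁; P₂ = P₁·(V₁/V₂) = 60.62 kPa.
V constant ⇒ P ∝ T: V₃ = V₂; T₃ = T₂·(P₃/P₂) = 330.4 K.

T₃ ≈ 57.3 °C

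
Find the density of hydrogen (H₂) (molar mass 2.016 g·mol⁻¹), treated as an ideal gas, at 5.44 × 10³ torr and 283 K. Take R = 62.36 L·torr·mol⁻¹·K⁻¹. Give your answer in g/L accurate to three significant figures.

ρ = PM/(RT) = (5.44e+03 × 2.016) / (62.36 × 283.0)

ρ ≈ 0.621 g/L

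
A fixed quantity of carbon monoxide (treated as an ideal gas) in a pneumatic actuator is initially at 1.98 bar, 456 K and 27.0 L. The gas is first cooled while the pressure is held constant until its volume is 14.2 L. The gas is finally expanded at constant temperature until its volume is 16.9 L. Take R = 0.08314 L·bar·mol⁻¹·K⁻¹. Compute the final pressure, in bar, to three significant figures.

Isobaric, so V/T is constant: P₂ = P₁; T₂ = T₁·(V₂/V₁) = 239.8 K.
T constant ⇒ Boyle's law P V = const: T₃ = T₂; P₃ = P₂·(V₂/V₃) = 1.664 bar.

P₃ ≈ 1.66 bar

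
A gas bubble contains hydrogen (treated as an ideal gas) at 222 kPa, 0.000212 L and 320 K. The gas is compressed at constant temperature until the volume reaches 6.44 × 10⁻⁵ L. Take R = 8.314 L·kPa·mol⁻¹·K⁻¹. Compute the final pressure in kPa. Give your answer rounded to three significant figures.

P₂ ≈ 731 kPa

Isothermal, so P V is constant: T₂ = T₁; P₂ = P₁·(V₁/V₂) = 730.8 kPa.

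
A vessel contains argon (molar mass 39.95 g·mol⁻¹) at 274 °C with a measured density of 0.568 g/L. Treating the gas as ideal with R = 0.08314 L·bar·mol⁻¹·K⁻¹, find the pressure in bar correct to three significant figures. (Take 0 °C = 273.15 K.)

P ≈ 0.647 bar

ρ = PM/(RT) ⇒ P = ρRT/M = (0.568 × 0.08314 × 547.1) / 39.95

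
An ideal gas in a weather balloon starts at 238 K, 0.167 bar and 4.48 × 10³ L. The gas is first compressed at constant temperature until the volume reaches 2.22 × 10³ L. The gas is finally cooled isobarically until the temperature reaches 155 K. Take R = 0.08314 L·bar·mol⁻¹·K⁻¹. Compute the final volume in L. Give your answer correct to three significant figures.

T constant ⇒ Boyle's law P V = const: T₂ = T₁; P₂ = P₁·(V₁/V₂) = 0.3370 bar.
Isobaric, so V/T is constant: P₃ = P₂; V₃ = V₂·(T₃/T₂) = 1446 L.

V₃ ≈ 1.45e+03 L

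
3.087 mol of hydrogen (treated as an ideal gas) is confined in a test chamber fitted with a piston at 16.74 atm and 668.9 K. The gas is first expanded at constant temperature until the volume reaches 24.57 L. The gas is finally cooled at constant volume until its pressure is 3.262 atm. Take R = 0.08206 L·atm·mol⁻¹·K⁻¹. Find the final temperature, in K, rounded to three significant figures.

T₃ ≈ 316 K

From PV = nRT: V₁ = nRT₁/P₁ = 10.12 L.
Isothermal, so P V is constant: T₂ = T₁; P₂ = P₁·(V₁/V₂) = 6.896 atm.
V constant ⇒ P ∝ T: V₃ = V₂; T₃ = T₂·(P₃/P₂) = 316.4 K.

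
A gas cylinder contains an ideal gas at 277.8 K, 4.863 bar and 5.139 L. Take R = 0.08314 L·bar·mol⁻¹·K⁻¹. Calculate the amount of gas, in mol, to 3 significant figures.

n ≈ 1.08 mol

PV = nRT ⇒ n = PV/(RT) = (4.863 × 5.139) / (0.08314 × 277.8)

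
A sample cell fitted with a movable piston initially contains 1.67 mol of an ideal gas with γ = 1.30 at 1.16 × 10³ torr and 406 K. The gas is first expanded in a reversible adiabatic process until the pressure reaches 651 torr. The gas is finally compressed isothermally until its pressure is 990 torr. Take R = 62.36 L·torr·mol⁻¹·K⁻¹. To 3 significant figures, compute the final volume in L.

V₃ ≈ 37.4 L

From PV = nRT: V₁ = nRT₁/P₁ = 36.45 L.
Reversible adiabatic, γ = 1.30: T₂ = T₁·(P₂/P₁)^((γ−1)/γ) = 355.3 K; V₂ = V₁·(P₁/P₂)^(1/γ) = 56.84 L.
Isothermal, so P V is constant: T₃ = T₂; V₃ = V₂·(P₂/P₃) = 37.38 L.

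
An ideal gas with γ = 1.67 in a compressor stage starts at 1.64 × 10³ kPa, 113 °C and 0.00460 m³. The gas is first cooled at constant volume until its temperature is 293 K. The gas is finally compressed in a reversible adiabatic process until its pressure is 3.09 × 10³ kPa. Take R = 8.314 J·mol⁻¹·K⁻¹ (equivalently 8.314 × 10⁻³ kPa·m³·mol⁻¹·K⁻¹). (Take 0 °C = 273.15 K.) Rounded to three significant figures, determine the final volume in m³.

V₃ ≈ 0.00267 m³

Convert: T₁ = 386.1 K.
V constant ⇒ P ∝ T: V₂ = V₁; P₂ = P₁·(T₂/T₁) = 1244 kPa.
Adiabatic (γ = 1.67), T V^(γ−1) and P V^γ constant: T₃ = T₂·(P₃/P₂)^((γ−1)/γ) = 422.0 K; V₃ = V₂·(P₂/P₃)^(1/γ) = 0.002668 m³.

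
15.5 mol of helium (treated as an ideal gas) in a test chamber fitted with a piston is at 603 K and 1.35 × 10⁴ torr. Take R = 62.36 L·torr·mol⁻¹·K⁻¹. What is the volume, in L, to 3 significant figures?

PV = nRT ⇒ V = nRT/P = (15.5 × 62.36 × 603) / 1.35e+04

V ≈ 43.2 L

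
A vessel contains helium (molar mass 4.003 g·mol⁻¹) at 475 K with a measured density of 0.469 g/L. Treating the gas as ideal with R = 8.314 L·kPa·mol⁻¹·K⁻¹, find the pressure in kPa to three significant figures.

ρ = PM/(RT) ⇒ P = ρRT/M = (0.469 × 8.314 × 475.0) / 4.003

P ≈ 463 kPa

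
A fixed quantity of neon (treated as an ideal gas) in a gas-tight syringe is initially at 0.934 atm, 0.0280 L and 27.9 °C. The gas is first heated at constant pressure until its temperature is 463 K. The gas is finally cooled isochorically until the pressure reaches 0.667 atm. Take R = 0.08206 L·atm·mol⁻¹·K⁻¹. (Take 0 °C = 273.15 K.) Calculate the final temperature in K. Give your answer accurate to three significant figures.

Convert: T₁ = 301.0 K.
Isobaric, so V/T is constant: P₂ = P₁; V₂ = V₁·(T₂/T₁) = 0.04306 L.
Isochoric, so P/T is constant: V₃ = V₂; T₃ = T₂·(P₃/P₂) = 330.6 K.

T₃ ≈ 331 K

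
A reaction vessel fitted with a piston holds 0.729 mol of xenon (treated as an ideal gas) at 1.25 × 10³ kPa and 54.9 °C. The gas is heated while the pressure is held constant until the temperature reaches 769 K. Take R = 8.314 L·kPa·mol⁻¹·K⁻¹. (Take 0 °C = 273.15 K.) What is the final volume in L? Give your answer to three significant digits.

V₂ ≈ 3.73 L

Convert: T₁ = 328.0 K.
From PV = nRT: V₁ = nRT₁/P₁ = 1.591 L.
Isobaric, so V/T is constant: P₂ = P₁; V₂ = V₁·(T₂/T₁) = 3.729 L.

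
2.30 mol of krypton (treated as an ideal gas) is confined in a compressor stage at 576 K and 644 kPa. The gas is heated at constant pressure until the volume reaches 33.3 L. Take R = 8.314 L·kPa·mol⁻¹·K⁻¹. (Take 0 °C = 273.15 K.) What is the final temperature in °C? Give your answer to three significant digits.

From PV = nRT: V₁ = nRT₁/P₁ = 17.10 L.
P constant ⇒ V ∝ T: P₂ = P₁; T₂ = T₁·(V₂/V₁) = 1121 K.

T₂ ≈ 848 °C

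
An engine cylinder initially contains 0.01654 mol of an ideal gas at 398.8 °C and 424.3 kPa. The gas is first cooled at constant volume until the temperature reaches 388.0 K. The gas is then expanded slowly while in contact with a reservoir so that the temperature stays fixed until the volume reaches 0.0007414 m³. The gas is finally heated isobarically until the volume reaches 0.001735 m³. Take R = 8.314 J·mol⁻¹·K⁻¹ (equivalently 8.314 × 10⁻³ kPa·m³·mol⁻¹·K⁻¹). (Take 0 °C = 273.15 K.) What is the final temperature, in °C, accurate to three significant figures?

T₄ ≈ 635 °C

Convert: T₁ = 672.0 K.
From PV = nRT: V₁ = nRT₁/P₁ = 0.0002178 m³.
Isochoric, so P/T is constant: V₂ = V₁; P₂ = P₁·(T₂/T₁) = 245.0 kPa.
T constant ⇒ Boyle's law P V = const: T₃ = T₂; P₃ = P₂·(V₂/V₃) = 71.97 kPa.
Isobaric, so V/T is constant: P₄ = P₃; T₄ = T₃·(V₄/V₃) = 908.0 K.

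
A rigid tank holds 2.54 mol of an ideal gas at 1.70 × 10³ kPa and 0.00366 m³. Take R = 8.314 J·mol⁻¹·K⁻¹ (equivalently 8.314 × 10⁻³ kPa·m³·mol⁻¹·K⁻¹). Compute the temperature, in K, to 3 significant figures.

PV = nRT ⇒ T = PV/(nR) = (1.70e+03 × 0.00366) / (2.54 × 8.314 × 10⁻³)

T ≈ 295 K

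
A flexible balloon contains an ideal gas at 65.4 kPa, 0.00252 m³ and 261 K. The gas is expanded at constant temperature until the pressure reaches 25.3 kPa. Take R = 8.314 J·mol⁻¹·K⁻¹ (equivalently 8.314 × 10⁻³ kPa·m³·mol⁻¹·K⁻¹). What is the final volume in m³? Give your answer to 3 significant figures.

V₂ ≈ 0.00651 m³

T constant ⇒ Boyle's law P V = const: T₂ = T₁; V₂ = V₁·(P₁/P₂) = 0.006514 m³.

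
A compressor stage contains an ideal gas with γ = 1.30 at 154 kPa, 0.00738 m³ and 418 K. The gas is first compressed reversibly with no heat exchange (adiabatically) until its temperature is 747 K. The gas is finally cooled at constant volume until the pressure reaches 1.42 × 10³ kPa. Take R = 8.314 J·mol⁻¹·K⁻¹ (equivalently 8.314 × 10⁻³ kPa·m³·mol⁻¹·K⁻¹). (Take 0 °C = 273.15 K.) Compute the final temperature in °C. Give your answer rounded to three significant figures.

Reversible adiabatic, γ = 1.30: P₂ = P₁·(T₂/T₁)^(γ/(γ−1)) = 1906 kPa; V₂ = V₁·(T₁/T₂)^(1/(γ−1)) = 0.001066 m³.
V constant ⇒ P ∝ T: V₃ = V₂; T₃ = T₂·(P₃/P₂) = 556.5 K.

T₃ ≈ 283 °C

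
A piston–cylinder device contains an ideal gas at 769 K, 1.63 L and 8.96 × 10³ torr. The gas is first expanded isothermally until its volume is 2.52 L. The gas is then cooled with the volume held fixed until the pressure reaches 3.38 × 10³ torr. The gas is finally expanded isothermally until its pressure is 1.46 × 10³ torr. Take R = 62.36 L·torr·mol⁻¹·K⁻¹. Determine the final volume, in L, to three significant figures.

Isothermal, so P V is constant: T₂ = T₁; P₂ = P₁·(V₁/V₂) = 5796 torr.
Isochoric, so P/T is constant: V₃ = V₂; T₃ = T₂·(P₃/P₂) = 448.5 K.
T constant ⇒ Boyle's law P V = const: T₄ = T₃; V₄ = V₃·(P₃/P₄) = 5.834 L.

V₄ ≈ 5.83 L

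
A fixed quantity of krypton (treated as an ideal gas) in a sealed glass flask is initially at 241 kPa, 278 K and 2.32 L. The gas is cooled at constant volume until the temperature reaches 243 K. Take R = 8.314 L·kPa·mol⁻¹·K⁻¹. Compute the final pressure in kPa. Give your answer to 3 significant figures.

V constant ⇒ P ∝ T: V₂ = V₁; P₂ = P₁·(T₂/T₁) = 210.7 kPa.

P₂ ≈ 211 kPa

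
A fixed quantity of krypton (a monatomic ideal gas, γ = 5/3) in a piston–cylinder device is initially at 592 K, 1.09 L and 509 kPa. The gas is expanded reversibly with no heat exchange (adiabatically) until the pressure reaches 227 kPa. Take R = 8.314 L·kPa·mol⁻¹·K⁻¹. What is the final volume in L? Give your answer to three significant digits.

Reversible adiabatic, γ = 5/3: T₂ = T₁·(P₂/P₁)^((γ−1)/γ) = 428.6 K; V₂ = V₁·(P₁/P₂)^(1/γ) = 1.769 L.

V₂ ≈ 1.77 L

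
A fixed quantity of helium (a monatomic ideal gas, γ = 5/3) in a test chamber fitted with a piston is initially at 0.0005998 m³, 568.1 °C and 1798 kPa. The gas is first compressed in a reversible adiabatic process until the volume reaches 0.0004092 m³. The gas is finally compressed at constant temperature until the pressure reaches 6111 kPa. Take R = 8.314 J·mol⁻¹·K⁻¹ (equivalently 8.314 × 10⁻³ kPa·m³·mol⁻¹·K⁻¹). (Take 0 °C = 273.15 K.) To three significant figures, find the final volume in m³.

Convert: T₁ = 841.2 K.
Reversible adiabatic, γ = 5/3: T₂ = T₁·(V₁/V₂)^(γ−1) = 1086 K; P₂ = P₁·(V₁/V₂)^γ = 3401 kPa.
T constant ⇒ Boyle's law P V = const: T₃ = T₂; V₃ = V₂·(P₂/P₃) = 0.0002277 m³.

V₃ ≈ 0.000228 m³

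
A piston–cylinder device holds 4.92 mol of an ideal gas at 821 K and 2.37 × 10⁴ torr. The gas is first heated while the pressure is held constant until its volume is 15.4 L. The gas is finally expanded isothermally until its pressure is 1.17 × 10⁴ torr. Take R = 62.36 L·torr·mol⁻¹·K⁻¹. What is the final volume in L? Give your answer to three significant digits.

From PV = nRT: V₁ = nRT₁/P₁ = 10.63 L.
P constant ⇒ V ∝ T: P₂ = P₁; T₂ = T₁·(V₂/V₁) = 1190 K.
Isothermal, so P V is constant: T₃ = T₂; V₃ = V₂·(P₂/P₃) = 31.19 L.

V₃ ≈ 31.2 L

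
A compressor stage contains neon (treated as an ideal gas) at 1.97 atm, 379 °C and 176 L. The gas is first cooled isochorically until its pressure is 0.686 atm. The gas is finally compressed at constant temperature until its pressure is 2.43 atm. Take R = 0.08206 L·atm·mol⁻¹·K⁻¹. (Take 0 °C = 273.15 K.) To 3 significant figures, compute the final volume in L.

Convert: T₁ = 652.1 K.
Isochoric, so P/T is constant: V₂ = V₁; T₂ = T₁·(P₂/P₁) = 227.1 K.
T constant ⇒ Boyle's law P V = const: T₃ = T₂; V₃ = V₂·(P₂/P₃) = 49.69 L.

V₃ ≈ 49.7 L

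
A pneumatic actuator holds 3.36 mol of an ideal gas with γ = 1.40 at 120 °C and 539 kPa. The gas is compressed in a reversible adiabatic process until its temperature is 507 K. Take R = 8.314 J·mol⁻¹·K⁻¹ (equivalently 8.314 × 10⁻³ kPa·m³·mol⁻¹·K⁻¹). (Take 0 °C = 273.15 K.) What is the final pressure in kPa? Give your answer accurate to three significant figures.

P₂ ≈ 1.31e+03 kPa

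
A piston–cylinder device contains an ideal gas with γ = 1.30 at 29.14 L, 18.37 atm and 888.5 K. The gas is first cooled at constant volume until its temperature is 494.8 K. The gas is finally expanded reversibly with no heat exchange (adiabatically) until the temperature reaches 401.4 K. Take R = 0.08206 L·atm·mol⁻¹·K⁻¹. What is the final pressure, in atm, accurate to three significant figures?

P₃ ≈ 4.13 atm

V constant ⇒ P ∝ T: V₂ = V₁; P₂ = P₁·(T₂/T₁) = 10.23 atm.
Reversible adiabatic, γ = 1.30: P₃ = P₂·(T₃/T₂)^(γ/(γ−1)) = 4.132 atm; V₃ = V₂·(T₂/T₃)^(1/(γ−1)) = 58.52 L.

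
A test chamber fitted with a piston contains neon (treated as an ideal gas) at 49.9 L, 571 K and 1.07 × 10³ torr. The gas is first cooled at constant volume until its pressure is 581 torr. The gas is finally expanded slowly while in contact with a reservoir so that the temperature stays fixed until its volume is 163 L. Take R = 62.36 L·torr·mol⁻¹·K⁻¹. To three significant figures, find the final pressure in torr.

P₃ ≈ 178 torr

V constant ⇒ P ∝ T: V₂ = V₁; T₂ = T₁·(P₂/P₁) = 310.0 K.
T constant ⇒ Boyle's law P V = const: T₃ = T₂; P₃ = P₂·(V₂/V₃) = 177.9 torr.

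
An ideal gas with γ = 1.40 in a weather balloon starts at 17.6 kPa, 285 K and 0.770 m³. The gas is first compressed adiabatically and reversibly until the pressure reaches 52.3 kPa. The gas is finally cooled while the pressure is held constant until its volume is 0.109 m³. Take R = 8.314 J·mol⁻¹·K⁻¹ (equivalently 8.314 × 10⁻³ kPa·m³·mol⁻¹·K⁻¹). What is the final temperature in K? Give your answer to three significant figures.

T₃ ≈ 120 K

Adiabatic (γ = 1.40), T V^(γ−1) and P V^γ constant: T₂ = T₁·(P₂/P₁)^((γ−1)/γ) = 389.0 K; V₂ = V₁·(P₁/P₂)^(1/γ) = 0.3537 m³.
P constant ⇒ V ∝ T: P₃ = P₂; T₃ = T₂·(V₃/V₂) = 119.9 K.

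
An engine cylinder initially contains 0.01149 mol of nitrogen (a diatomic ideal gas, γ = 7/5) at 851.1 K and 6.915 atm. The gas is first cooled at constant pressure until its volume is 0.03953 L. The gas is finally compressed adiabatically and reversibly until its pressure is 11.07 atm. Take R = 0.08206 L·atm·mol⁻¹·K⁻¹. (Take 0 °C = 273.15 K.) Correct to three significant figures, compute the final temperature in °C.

From PV = nRT: V₁ = nRT₁/P₁ = 0.1160 L.
Isobaric, so V/T is constant: P₂ = P₁; T₂ = T₁·(V₂/V₁) = 289.9 K.
Reversible adiabatic, γ = 7/5: T₃ = T₂·(P₃/P₂)^((γ−1)/γ) = 331.6 K; V₃ = V₂·(P₂/P₃)^(1/γ) = 0.02825 L.

T₃ ≈ 58.5 °C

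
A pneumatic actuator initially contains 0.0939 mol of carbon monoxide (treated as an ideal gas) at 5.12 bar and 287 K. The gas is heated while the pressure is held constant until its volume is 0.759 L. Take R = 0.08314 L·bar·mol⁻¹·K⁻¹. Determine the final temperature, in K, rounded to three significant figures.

T₂ ≈ 498 K

From PV = nRT: V₁ = nRT₁/P₁ = 0.4376 L.
Isobaric, so V/T is constant: P₂ = P₁; T₂ = T₁·(V₂/V₁) = 497.8 K.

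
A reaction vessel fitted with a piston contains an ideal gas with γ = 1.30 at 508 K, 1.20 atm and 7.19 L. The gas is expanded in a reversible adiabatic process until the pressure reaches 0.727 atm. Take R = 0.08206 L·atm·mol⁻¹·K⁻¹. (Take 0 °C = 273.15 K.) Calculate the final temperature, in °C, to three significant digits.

T₂ ≈ 179 °C

Adiabatic (γ = 1.30), T V^(γ−1) and P V^γ constant: T₂ = T₁·(P₂/P₁)^((γ−1)/γ) = 452.5 K; V₂ = V₁·(P₁/P₂)^(1/γ) = 10.57 L.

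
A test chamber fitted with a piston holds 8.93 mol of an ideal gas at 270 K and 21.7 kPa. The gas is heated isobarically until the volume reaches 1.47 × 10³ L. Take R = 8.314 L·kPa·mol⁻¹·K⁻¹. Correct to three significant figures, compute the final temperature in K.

From PV = nRT: V₁ = nRT₁/P₁ = 923.8 L.
P constant ⇒ V ∝ T: P₂ = P₁; T₂ = T₁·(V₂/V₁) = 429.7 K.

T₂ ≈ 430 K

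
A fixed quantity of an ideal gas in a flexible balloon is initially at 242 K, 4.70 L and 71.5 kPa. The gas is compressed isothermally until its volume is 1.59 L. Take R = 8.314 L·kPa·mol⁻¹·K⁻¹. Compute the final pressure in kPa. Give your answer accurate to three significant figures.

P₂ ≈ 211 kPa

Isothermal, so P V is constant: T₂ = T₁; P₂ = P₁·(V₁/V₂) = 211.4 kPa.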